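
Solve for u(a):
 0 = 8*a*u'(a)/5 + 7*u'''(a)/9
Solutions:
 u(a) = C1 + Integral(C2*airyai(-2*105^(2/3)*a/35) + C3*airybi(-2*105^(2/3)*a/35), a)


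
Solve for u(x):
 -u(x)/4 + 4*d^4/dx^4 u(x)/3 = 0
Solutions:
 u(x) = C1*exp(-3^(1/4)*x/2) + C2*exp(3^(1/4)*x/2) + C3*sin(3^(1/4)*x/2) + C4*cos(3^(1/4)*x/2)


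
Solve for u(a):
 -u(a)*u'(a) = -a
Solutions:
 u(a) = -sqrt(C1 + a^2)
 u(a) = sqrt(C1 + a^2)


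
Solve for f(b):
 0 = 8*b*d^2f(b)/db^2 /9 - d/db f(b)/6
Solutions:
 f(b) = C1 + C2*b^(19/16)


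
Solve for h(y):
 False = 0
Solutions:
 h(y) = C1 + 3*y*asin(4*y)/4 + zoo*y + 3*sqrt(1 - 16*y^2)/16


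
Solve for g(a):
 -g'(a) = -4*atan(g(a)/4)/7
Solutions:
 Integral(1/atan(_y/4), (_y, g(a))) = C1 + 4*a/7


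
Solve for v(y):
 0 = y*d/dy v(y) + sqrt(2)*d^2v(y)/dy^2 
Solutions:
 v(y) = C1 + C2*erf(2^(1/4)*y/2)


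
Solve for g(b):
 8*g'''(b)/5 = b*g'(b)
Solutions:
 g(b) = C1 + Integral(C2*airyai(5^(1/3)*b/2) + C3*airybi(5^(1/3)*b/2), b)


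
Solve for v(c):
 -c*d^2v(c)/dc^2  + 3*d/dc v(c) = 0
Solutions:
 v(c) = C1 + C2*c^4


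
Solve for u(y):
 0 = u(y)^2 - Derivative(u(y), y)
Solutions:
 u(y) = -1/(C1 + y)


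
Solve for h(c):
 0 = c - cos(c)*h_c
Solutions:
 h(c) = C1 + Integral(c/cos(c), c)


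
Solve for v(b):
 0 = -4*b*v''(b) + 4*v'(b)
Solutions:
 v(b) = C1 + C2*b^2


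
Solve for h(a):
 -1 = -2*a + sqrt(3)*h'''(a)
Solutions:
 h(a) = C1 + C2*a + C3*a^2 + sqrt(3)*a^4/36 - sqrt(3)*a^3/18


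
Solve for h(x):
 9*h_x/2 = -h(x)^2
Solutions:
 h(x) = 9/(C1 + 2*x)


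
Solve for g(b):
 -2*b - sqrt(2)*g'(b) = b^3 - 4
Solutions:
 g(b) = C1 - sqrt(2)*b^4/8 - sqrt(2)*b^2/2 + 2*sqrt(2)*b


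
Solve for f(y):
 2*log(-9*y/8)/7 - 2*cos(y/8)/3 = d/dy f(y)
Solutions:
 f(y) = C1 + 2*y*log(-y)/7 - 6*y*log(2)/7 - 2*y/7 + 4*y*log(3)/7 - 16*sin(y/8)/3


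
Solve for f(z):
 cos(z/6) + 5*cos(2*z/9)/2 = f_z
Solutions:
 f(z) = C1 + 6*sin(z/6) + 45*sin(2*z/9)/4


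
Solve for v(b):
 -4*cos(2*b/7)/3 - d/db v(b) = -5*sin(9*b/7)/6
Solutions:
 v(b) = C1 - 14*sin(2*b/7)/3 - 35*cos(9*b/7)/54


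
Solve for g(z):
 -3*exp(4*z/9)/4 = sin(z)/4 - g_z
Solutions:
 g(z) = C1 + 27*exp(4*z/9)/16 - cos(z)/4


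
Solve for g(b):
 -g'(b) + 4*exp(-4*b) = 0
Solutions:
 g(b) = C1 - exp(-4*b)


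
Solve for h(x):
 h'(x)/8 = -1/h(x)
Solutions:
 h(x) = -sqrt(C1 - 16*x)
 h(x) = sqrt(C1 - 16*x)


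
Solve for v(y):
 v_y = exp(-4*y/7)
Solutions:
 v(y) = C1 - 7*exp(-4*y/7)/4


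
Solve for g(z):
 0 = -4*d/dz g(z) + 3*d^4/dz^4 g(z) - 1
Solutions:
 g(z) = C1 + C4*exp(6^(2/3)*z/3) - z/4 + (C2*sin(2^(2/3)*3^(1/6)*z/2) + C3*cos(2^(2/3)*3^(1/6)*z/2))*exp(-6^(2/3)*z/6)


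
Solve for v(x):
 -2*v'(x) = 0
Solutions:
 v(x) = C1


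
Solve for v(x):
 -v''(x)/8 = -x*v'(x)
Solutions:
 v(x) = C1 + C2*erfi(2*x)


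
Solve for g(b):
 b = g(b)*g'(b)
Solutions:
 g(b) = -sqrt(C1 + b^2)
 g(b) = sqrt(C1 + b^2)


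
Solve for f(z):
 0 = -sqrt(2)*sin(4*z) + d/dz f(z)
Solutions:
 f(z) = C1 - sqrt(2)*cos(4*z)/4


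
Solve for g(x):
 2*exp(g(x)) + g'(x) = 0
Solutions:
 g(x) = log(1/(C1 + 2*x))


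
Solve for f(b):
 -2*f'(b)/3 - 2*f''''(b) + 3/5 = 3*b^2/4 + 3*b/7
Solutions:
 f(b) = C1 + C4*exp(-3^(2/3)*b/3) - 3*b^3/8 - 9*b^2/28 + 9*b/10 + (C2*sin(3^(1/6)*b/2) + C3*cos(3^(1/6)*b/2))*exp(3^(2/3)*b/6)


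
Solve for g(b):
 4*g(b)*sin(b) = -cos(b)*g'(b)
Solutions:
 g(b) = C1*cos(b)^4


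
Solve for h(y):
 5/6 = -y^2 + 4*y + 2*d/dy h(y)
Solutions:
 h(y) = C1 + y^3/6 - y^2 + 5*y/12


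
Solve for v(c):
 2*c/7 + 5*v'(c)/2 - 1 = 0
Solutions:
 v(c) = C1 - 2*c^2/35 + 2*c/5


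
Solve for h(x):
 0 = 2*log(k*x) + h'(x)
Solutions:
 h(x) = C1 - 2*x*log(k*x) + 2*x


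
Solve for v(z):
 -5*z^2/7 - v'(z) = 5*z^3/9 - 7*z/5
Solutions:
 v(z) = C1 - 5*z^4/36 - 5*z^3/21 + 7*z^2/10


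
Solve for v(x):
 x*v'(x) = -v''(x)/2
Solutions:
 v(x) = C1 + C2*erf(x)


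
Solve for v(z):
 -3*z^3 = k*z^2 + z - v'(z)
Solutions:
 v(z) = C1 + k*z^3/3 + 3*z^4/4 + z^2/2


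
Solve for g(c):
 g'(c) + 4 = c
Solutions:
 g(c) = C1 + c^2/2 - 4*c


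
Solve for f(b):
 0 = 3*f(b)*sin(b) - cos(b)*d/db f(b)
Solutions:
 f(b) = C1/cos(b)^3


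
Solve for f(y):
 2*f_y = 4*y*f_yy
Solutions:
 f(y) = C1 + C2*y^(3/2)


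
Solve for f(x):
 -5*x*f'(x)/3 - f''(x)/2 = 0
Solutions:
 f(x) = C1 + C2*erf(sqrt(15)*x/3)


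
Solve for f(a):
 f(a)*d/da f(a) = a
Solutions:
 f(a) = -sqrt(C1 + a^2)
 f(a) = sqrt(C1 + a^2)


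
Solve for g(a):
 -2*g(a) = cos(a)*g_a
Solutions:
 g(a) = C1*(sin(a) - 1)/(sin(a) + 1)


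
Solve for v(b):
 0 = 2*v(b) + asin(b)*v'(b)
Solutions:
 v(b) = C1*exp(-2*Integral(1/asin(b), b))


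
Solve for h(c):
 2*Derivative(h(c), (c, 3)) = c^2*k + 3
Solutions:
 h(c) = C1 + C2*c + C3*c^2 + c^5*k/120 + c^3/4


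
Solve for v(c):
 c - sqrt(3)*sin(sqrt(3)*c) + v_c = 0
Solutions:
 v(c) = C1 - c^2/2 - cos(sqrt(3)*c)


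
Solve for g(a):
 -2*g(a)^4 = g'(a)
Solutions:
 g(a) = (-3^(2/3) - 3*3^(1/6)*I)*(1/(C1 + 2*a))^(1/3)/6
 g(a) = (-3^(2/3) + 3*3^(1/6)*I)*(1/(C1 + 2*a))^(1/3)/6
 g(a) = (1/(C1 + 6*a))^(1/3)


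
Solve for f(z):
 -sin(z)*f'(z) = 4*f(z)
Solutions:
 f(z) = C1*(cos(z)^2 + 2*cos(z) + 1)/(cos(z)^2 - 2*cos(z) + 1)


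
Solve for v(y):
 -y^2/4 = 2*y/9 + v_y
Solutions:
 v(y) = C1 - y^3/12 - y^2/9


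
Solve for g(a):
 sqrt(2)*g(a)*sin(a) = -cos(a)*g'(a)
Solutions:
 g(a) = C1*cos(a)^(sqrt(2))


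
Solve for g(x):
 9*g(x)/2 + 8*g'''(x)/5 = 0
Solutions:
 g(x) = C3*exp(x*(-2^(2/3)*45^(1/3) + 3*5^(1/3)*6^(2/3))/16)*sin(3*2^(2/3)*3^(1/6)*5^(1/3)*x/8) + C4*exp(x*(-2^(2/3)*45^(1/3) + 3*5^(1/3)*6^(2/3))/16)*cos(3*2^(2/3)*3^(1/6)*5^(1/3)*x/8) + C5*exp(-x*(2^(2/3)*45^(1/3) + 3*5^(1/3)*6^(2/3))/16) + (C1*sin(3*2^(2/3)*3^(1/6)*5^(1/3)*x/8) + C2*cos(3*2^(2/3)*3^(1/6)*5^(1/3)*x/8))*exp(2^(2/3)*45^(1/3)*x/8)


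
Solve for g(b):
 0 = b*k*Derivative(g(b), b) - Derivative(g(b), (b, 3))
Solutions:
 g(b) = C1 + Integral(C2*airyai(b*k^(1/3)) + C3*airybi(b*k^(1/3)), b)


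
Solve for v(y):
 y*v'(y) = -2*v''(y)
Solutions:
 v(y) = C1 + C2*erf(y/2)


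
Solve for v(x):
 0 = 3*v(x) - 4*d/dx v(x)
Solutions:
 v(x) = C1*exp(3*x/4)


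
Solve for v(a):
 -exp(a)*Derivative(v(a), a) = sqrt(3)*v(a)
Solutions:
 v(a) = C1*exp(sqrt(3)*exp(-a))


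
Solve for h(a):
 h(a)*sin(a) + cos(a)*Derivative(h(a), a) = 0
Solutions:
 h(a) = C1*cos(a)


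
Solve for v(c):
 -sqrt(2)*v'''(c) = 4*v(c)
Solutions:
 v(c) = C3*exp(-sqrt(2)*c) + (C1*sin(sqrt(6)*c/2) + C2*cos(sqrt(6)*c/2))*exp(sqrt(2)*c/2)


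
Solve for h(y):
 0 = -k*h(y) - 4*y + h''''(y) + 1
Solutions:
 h(y) = C1*exp(-k^(1/4)*y) + C2*exp(k^(1/4)*y) + C3*exp(-I*k^(1/4)*y) + C4*exp(I*k^(1/4)*y) - 4*y/k + 1/k


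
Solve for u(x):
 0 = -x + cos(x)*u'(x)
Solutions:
 u(x) = C1 + Integral(x/cos(x), x)


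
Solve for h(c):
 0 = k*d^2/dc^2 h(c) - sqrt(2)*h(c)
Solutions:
 h(c) = C1*exp(-2^(1/4)*c*sqrt(1/k)) + C2*exp(2^(1/4)*c*sqrt(1/k))


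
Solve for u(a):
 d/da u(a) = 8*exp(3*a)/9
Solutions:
 u(a) = C1 + 8*exp(3*a)/27


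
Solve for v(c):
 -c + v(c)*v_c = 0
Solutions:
 v(c) = -sqrt(C1 + c^2)
 v(c) = sqrt(C1 + c^2)


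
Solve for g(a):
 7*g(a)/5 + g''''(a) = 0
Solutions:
 g(a) = (C1*sin(sqrt(2)*5^(3/4)*7^(1/4)*a/10) + C2*cos(sqrt(2)*5^(3/4)*7^(1/4)*a/10))*exp(-sqrt(2)*5^(3/4)*7^(1/4)*a/10) + (C3*sin(sqrt(2)*5^(3/4)*7^(1/4)*a/10) + C4*cos(sqrt(2)*5^(3/4)*7^(1/4)*a/10))*exp(sqrt(2)*5^(3/4)*7^(1/4)*a/10)


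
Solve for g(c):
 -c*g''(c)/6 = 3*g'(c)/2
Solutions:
 g(c) = C1 + C2/c^8


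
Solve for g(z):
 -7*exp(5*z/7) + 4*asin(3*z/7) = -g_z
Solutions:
 g(z) = C1 - 4*z*asin(3*z/7) - 4*sqrt(49 - 9*z^2)/3 + 49*exp(5*z/7)/5


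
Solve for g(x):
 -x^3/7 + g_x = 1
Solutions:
 g(x) = C1 + x^4/28 + x


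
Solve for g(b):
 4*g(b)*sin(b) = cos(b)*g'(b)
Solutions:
 g(b) = C1/cos(b)^4


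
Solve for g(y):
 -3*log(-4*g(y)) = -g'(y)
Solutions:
 -Integral(1/(log(-_y) + 2*log(2)), (_y, g(y)))/3 = C1 - y


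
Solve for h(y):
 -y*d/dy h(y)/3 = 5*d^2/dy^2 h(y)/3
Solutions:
 h(y) = C1 + C2*erf(sqrt(10)*y/10)


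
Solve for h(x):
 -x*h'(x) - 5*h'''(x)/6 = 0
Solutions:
 h(x) = C1 + Integral(C2*airyai(-5^(2/3)*6^(1/3)*x/5) + C3*airybi(-5^(2/3)*6^(1/3)*x/5), x)


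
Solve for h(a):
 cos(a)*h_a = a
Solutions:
 h(a) = C1 + Integral(a/cos(a), a)


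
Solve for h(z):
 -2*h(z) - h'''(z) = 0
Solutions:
 h(z) = C3*exp(-2^(1/3)*z) + (C1*sin(2^(1/3)*sqrt(3)*z/2) + C2*cos(2^(1/3)*sqrt(3)*z/2))*exp(2^(1/3)*z/2)


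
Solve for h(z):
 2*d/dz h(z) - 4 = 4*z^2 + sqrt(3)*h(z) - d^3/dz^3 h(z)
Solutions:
 h(z) = C1*exp(-2^(1/3)*sqrt(3)*z*(-4/(9 + sqrt(113))^(1/3) + 2^(1/3)*(9 + sqrt(113))^(1/3))/12)*sin(2^(1/3)*z*((9 + sqrt(113))^(-1/3) + 2^(1/3)*(9 + sqrt(113))^(1/3)/4)) + C2*exp(-2^(1/3)*sqrt(3)*z*(-4/(9 + sqrt(113))^(1/3) + 2^(1/3)*(9 + sqrt(113))^(1/3))/12)*cos(2^(1/3)*z*((9 + sqrt(113))^(-1/3) + 2^(1/3)*(9 + sqrt(113))^(1/3)/4)) + C3*exp(2^(1/3)*sqrt(3)*z*(-4/(9 + sqrt(113))^(1/3) + 2^(1/3)*(9 + sqrt(113))^(1/3))/6) - 4*sqrt(3)*z^2/3 - 16*z/3 - 44*sqrt(3)/9


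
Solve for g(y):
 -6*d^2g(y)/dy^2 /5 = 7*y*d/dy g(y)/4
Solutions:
 g(y) = C1 + C2*erf(sqrt(105)*y/12)


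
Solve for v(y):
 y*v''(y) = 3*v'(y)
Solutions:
 v(y) = C1 + C2*y^4


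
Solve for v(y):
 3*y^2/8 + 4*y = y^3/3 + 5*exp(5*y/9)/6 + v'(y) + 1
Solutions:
 v(y) = C1 - y^4/12 + y^3/8 + 2*y^2 - y - 3*exp(5*y/9)/2


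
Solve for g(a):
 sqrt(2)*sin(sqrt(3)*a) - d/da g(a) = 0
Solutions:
 g(a) = C1 - sqrt(6)*cos(sqrt(3)*a)/3


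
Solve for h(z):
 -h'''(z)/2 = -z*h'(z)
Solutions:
 h(z) = C1 + Integral(C2*airyai(2^(1/3)*z) + C3*airybi(2^(1/3)*z), z)


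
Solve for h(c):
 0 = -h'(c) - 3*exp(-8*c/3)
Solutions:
 h(c) = C1 + 9*exp(-8*c/3)/8


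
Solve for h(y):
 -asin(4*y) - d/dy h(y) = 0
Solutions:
 h(y) = C1 - y*asin(4*y) - sqrt(1 - 16*y^2)/4


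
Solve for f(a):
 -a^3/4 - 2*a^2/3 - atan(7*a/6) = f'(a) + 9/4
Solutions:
 f(a) = C1 - a^4/16 - 2*a^3/9 - a*atan(7*a/6) - 9*a/4 + 3*log(49*a^2 + 36)/7


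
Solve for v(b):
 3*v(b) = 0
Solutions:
 v(b) = 0


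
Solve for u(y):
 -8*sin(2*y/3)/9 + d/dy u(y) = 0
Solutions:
 u(y) = C1 - 4*cos(2*y/3)/3


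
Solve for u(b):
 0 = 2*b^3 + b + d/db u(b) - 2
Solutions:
 u(b) = C1 - b^4/2 - b^2/2 + 2*b


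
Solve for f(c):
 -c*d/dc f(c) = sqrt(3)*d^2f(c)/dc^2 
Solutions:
 f(c) = C1 + C2*erf(sqrt(2)*3^(3/4)*c/6)


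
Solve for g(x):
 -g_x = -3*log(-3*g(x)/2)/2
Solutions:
 -2*Integral(1/(log(-_y) - log(2) + log(3)), (_y, g(x)))/3 = C1 - x


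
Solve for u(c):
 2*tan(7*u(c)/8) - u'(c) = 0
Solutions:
 u(c) = -8*asin(C1*exp(7*c/4))/7 + 8*pi/7
 u(c) = 8*asin(C1*exp(7*c/4))/7


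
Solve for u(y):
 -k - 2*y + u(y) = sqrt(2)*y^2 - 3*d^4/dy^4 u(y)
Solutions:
 u(y) = k + sqrt(2)*y^2 + 2*y + (C1*sin(sqrt(2)*3^(3/4)*y/6) + C2*cos(sqrt(2)*3^(3/4)*y/6))*exp(-sqrt(2)*3^(3/4)*y/6) + (C3*sin(sqrt(2)*3^(3/4)*y/6) + C4*cos(sqrt(2)*3^(3/4)*y/6))*exp(sqrt(2)*3^(3/4)*y/6)


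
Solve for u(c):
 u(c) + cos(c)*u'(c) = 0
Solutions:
 u(c) = C1*sqrt(sin(c) - 1)/sqrt(sin(c) + 1)


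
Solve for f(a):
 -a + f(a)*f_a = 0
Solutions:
 f(a) = -sqrt(C1 + a^2)
 f(a) = sqrt(C1 + a^2)


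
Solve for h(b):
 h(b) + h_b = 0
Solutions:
 h(b) = C1*exp(-b)


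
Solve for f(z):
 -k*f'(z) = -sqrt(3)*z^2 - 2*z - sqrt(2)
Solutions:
 f(z) = C1 + sqrt(3)*z^3/(3*k) + z^2/k + sqrt(2)*z/k


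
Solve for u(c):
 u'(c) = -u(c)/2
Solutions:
 u(c) = C1*exp(-c/2)


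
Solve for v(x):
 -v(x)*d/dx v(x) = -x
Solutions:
 v(x) = -sqrt(C1 + x^2)
 v(x) = sqrt(C1 + x^2)


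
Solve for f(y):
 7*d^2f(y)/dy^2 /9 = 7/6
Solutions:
 f(y) = C1 + C2*y + 3*y^2/4


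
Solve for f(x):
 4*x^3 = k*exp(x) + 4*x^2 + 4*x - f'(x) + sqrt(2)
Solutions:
 f(x) = C1 + k*exp(x) - x^4 + 4*x^3/3 + 2*x^2 + sqrt(2)*x


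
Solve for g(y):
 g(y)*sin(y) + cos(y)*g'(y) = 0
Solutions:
 g(y) = C1*cos(y)


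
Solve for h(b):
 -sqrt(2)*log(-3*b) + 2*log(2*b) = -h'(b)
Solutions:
 h(b) = C1 - b*(2 - sqrt(2))*log(b) + b*(-sqrt(2) - 2*log(2) + sqrt(2)*log(3) + 2 + sqrt(2)*I*pi)


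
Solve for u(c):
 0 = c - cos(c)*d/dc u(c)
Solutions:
 u(c) = C1 + Integral(c/cos(c), c)


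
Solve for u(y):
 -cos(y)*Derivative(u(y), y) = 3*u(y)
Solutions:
 u(y) = C1*(sin(y) - 1)^(3/2)/(sin(y) + 1)^(3/2)


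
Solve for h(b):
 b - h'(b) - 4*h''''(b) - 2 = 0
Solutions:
 h(b) = C1 + C4*exp(-2^(1/3)*b/2) + b^2/2 - 2*b + (C2*sin(2^(1/3)*sqrt(3)*b/4) + C3*cos(2^(1/3)*sqrt(3)*b/4))*exp(2^(1/3)*b/4)


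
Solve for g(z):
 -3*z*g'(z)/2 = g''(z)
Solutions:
 g(z) = C1 + C2*erf(sqrt(3)*z/2)


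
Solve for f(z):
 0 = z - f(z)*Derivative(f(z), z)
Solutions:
 f(z) = -sqrt(C1 + z^2)
 f(z) = sqrt(C1 + z^2)


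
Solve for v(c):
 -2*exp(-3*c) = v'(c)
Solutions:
 v(c) = C1 + 2*exp(-3*c)/3


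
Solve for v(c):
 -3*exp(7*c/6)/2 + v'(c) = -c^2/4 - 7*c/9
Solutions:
 v(c) = C1 - c^3/12 - 7*c^2/18 + 9*exp(7*c/6)/7


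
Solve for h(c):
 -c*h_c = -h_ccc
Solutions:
 h(c) = C1 + Integral(C2*airyai(c) + C3*airybi(c), c)


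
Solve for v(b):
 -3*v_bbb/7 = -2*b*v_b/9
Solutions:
 v(b) = C1 + Integral(C2*airyai(14^(1/3)*b/3) + C3*airybi(14^(1/3)*b/3), b)


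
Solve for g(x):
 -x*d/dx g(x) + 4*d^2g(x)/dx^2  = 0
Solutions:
 g(x) = C1 + C2*erfi(sqrt(2)*x/4)


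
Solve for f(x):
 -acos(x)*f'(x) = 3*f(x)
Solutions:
 f(x) = C1*exp(-3*Integral(1/acos(x), x))


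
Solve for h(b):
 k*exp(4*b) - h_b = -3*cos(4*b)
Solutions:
 h(b) = C1 + k*exp(4*b)/4 + 3*sin(4*b)/4


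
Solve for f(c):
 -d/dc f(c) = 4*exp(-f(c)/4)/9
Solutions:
 f(c) = 4*log(C1 - c/9)


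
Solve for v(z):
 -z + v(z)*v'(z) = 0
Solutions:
 v(z) = -sqrt(C1 + z^2)
 v(z) = sqrt(C1 + z^2)


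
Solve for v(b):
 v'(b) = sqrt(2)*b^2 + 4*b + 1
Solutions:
 v(b) = C1 + sqrt(2)*b^3/3 + 2*b^2 + b


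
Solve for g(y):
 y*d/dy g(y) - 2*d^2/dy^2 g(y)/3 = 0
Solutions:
 g(y) = C1 + C2*erfi(sqrt(3)*y/2)


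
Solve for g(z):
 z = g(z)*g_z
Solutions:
 g(z) = -sqrt(C1 + z^2)
 g(z) = sqrt(C1 + z^2)


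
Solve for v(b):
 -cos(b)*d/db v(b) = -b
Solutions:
 v(b) = C1 + Integral(b/cos(b), b)


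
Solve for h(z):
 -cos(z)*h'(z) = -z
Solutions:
 h(z) = C1 + Integral(z/cos(z), z)


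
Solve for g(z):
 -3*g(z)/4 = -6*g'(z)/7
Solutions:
 g(z) = C1*exp(7*z/8)


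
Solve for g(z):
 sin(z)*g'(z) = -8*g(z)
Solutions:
 g(z) = C1*(cos(z)^4 + 4*cos(z)^3 + 6*cos(z)^2 + 4*cos(z) + 1)/(cos(z)^4 - 4*cos(z)^3 + 6*cos(z)^2 - 4*cos(z) + 1)


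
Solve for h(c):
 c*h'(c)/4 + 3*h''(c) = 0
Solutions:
 h(c) = C1 + C2*erf(sqrt(6)*c/12)


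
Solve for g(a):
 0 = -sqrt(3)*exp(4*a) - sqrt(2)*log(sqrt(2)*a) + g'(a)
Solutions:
 g(a) = C1 + sqrt(2)*a*log(a) + sqrt(2)*a*(-1 + log(2)/2) + sqrt(3)*exp(4*a)/4


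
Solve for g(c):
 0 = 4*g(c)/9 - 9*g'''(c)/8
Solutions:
 g(c) = C3*exp(2*6^(2/3)*c/9) + (C1*sin(2^(2/3)*3^(1/6)*c/3) + C2*cos(2^(2/3)*3^(1/6)*c/3))*exp(-6^(2/3)*c/9)


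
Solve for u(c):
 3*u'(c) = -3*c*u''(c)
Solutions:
 u(c) = C1 + C2*log(c)


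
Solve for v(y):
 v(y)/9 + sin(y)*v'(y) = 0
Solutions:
 v(y) = C1*(cos(y) + 1)^(1/18)/(cos(y) - 1)^(1/18)


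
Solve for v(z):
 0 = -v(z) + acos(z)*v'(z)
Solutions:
 v(z) = C1*exp(Integral(1/acos(z), z))


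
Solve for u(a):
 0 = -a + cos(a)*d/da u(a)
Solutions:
 u(a) = C1 + Integral(a/cos(a), a)


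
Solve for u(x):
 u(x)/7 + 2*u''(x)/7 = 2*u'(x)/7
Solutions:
 u(x) = (C1*sin(x/2) + C2*cos(x/2))*exp(x/2)


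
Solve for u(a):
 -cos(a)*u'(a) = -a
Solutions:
 u(a) = C1 + Integral(a/cos(a), a)


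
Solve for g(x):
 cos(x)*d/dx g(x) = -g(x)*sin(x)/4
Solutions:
 g(x) = C1*cos(x)^(1/4)


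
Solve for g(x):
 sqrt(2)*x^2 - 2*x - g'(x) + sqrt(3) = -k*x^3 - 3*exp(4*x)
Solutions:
 g(x) = C1 + k*x^4/4 + sqrt(2)*x^3/3 - x^2 + sqrt(3)*x + 3*exp(4*x)/4


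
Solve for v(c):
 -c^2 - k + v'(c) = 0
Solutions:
 v(c) = C1 + c^3/3 + c*k


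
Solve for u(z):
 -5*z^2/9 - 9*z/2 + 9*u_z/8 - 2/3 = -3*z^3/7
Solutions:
 u(z) = C1 - 2*z^4/21 + 40*z^3/243 + 2*z^2 + 16*z/27


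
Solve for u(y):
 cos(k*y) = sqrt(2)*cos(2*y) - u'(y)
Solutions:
 u(y) = C1 + sqrt(2)*sin(2*y)/2 - sin(k*y)/k


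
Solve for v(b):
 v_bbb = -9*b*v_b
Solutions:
 v(b) = C1 + Integral(C2*airyai(-3^(2/3)*b) + C3*airybi(-3^(2/3)*b), b)


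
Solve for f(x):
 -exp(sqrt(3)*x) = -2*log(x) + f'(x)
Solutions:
 f(x) = C1 + 2*x*log(x) - 2*x - sqrt(3)*exp(sqrt(3)*x)/3


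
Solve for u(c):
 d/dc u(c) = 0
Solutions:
 u(c) = C1


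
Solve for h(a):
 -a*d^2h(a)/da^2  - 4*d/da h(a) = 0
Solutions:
 h(a) = C1 + C2/a^3


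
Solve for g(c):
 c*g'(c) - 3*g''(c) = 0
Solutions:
 g(c) = C1 + C2*erfi(sqrt(6)*c/6)


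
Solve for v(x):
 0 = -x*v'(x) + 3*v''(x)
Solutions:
 v(x) = C1 + C2*erfi(sqrt(6)*x/6)


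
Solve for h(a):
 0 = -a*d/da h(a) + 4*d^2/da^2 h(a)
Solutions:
 h(a) = C1 + C2*erfi(sqrt(2)*a/4)


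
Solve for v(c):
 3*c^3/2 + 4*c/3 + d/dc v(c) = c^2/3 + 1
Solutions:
 v(c) = C1 - 3*c^4/8 + c^3/9 - 2*c^2/3 + c


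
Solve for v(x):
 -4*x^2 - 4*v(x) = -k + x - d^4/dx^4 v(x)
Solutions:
 v(x) = C1*exp(-sqrt(2)*x) + C2*exp(sqrt(2)*x) + C3*sin(sqrt(2)*x) + C4*cos(sqrt(2)*x) + k/4 - x^2 - x/4


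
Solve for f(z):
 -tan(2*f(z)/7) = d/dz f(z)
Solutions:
 f(z) = -7*asin(C1*exp(-2*z/7))/2 + 7*pi/2
 f(z) = 7*asin(C1*exp(-2*z/7))/2


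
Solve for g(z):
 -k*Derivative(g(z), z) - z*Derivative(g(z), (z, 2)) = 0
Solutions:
 g(z) = C1 + z^(1 - re(k))*(C2*sin(log(z)*Abs(im(k))) + C3*cos(log(z)*im(k)))


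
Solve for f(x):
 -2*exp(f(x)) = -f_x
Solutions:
 f(x) = log(-1/(C1 + 2*x))


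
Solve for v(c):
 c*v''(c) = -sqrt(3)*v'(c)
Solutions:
 v(c) = C1 + C2*c^(1 - sqrt(3))


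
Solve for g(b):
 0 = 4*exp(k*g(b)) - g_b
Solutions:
 g(b) = Piecewise((log(-1/(C1*k + 4*b*k))/k, Ne(k, 0)), (nan, True))
 g(b) = Piecewise((C1 + 4*b, Eq(k, 0)), (nan, True))


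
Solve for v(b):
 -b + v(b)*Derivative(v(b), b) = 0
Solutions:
 v(b) = -sqrt(C1 + b^2)
 v(b) = sqrt(C1 + b^2)


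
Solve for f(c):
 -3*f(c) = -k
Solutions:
 f(c) = k/3


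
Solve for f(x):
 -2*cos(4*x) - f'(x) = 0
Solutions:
 f(x) = C1 - sin(4*x)/2


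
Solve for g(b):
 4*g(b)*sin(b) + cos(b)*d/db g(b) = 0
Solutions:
 g(b) = C1*cos(b)^4


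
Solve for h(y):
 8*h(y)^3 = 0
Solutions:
 h(y) = 0


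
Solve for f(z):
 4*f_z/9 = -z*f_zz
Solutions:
 f(z) = C1 + C2*z^(5/9)


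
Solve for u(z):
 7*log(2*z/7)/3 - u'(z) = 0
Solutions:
 u(z) = C1 + 7*z*log(z)/3 - 7*z*log(7)/3 - 7*z/3 + 7*z*log(2)/3


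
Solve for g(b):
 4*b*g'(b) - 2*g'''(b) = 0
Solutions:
 g(b) = C1 + Integral(C2*airyai(2^(1/3)*b) + C3*airybi(2^(1/3)*b), b)


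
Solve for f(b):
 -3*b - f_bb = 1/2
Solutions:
 f(b) = C1 + C2*b - b^3/2 - b^2/4


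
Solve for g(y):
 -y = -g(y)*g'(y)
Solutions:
 g(y) = -sqrt(C1 + y^2)
 g(y) = sqrt(C1 + y^2)


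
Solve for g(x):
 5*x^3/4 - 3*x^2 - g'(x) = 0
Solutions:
 g(x) = C1 + 5*x^4/16 - x^3


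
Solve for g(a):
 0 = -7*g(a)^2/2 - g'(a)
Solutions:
 g(a) = 2/(C1 + 7*a)


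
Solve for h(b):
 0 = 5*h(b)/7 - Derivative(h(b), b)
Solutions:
 h(b) = C1*exp(5*b/7)


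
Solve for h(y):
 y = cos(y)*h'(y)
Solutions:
 h(y) = C1 + Integral(y/cos(y), y)


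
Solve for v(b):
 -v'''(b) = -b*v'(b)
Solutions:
 v(b) = C1 + Integral(C2*airyai(b) + C3*airybi(b), b)


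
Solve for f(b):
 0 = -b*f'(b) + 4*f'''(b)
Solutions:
 f(b) = C1 + Integral(C2*airyai(2^(1/3)*b/2) + C3*airybi(2^(1/3)*b/2), b)


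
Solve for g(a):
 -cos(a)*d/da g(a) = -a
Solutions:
 g(a) = C1 + Integral(a/cos(a), a)


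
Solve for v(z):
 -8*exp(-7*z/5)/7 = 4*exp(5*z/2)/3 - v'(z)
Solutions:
 v(z) = C1 + 8*exp(5*z/2)/15 - 40*exp(-7*z/5)/49


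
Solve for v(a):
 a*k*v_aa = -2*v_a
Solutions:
 v(a) = C1 + a^(((re(k) - 2)*re(k) + im(k)^2)/(re(k)^2 + im(k)^2))*(C2*sin(2*log(a)*Abs(im(k))/(re(k)^2 + im(k)^2)) + C3*cos(2*log(a)*im(k)/(re(k)^2 + im(k)^2)))


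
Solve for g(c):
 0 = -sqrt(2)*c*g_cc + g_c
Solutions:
 g(c) = C1 + C2*c^(sqrt(2)/2 + 1)


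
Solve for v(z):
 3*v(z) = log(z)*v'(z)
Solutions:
 v(z) = C1*exp(3*li(z))


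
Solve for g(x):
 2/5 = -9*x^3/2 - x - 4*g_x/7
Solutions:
 g(x) = C1 - 63*x^4/32 - 7*x^2/8 - 7*x/10


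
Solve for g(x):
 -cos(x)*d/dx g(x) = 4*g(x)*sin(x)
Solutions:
 g(x) = C1*cos(x)^4


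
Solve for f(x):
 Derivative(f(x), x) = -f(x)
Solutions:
 f(x) = C1*exp(-x)


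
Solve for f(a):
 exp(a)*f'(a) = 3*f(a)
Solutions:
 f(a) = C1*exp(-3*exp(-a))


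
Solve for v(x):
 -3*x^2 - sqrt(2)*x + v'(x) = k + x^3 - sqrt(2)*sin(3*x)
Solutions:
 v(x) = C1 + k*x + x^4/4 + x^3 + sqrt(2)*x^2/2 + sqrt(2)*cos(3*x)/3


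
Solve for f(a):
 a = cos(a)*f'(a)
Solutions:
 f(a) = C1 + Integral(a/cos(a), a)


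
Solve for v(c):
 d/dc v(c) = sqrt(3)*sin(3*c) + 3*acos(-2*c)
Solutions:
 v(c) = C1 + 3*c*acos(-2*c) + 3*sqrt(1 - 4*c^2)/2 - sqrt(3)*cos(3*c)/3


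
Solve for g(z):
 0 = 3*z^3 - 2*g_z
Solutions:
 g(z) = C1 + 3*z^4/8


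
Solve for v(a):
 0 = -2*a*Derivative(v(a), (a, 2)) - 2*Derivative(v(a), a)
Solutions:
 v(a) = C1 + C2*log(a)


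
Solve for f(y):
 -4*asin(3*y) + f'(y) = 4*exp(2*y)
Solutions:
 f(y) = C1 + 4*y*asin(3*y) + 4*sqrt(1 - 9*y^2)/3 + 2*exp(2*y)


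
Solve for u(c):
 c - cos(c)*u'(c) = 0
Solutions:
 u(c) = C1 + Integral(c/cos(c), c)


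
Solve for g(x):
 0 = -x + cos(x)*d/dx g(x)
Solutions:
 g(x) = C1 + Integral(x/cos(x), x)


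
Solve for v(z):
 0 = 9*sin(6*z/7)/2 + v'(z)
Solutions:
 v(z) = C1 + 21*cos(6*z/7)/4


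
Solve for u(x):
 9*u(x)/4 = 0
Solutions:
 u(x) = 0


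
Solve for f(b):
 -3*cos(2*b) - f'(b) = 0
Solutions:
 f(b) = C1 - 3*sin(2*b)/2


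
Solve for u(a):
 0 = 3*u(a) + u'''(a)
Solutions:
 u(a) = C3*exp(-3^(1/3)*a) + (C1*sin(3^(5/6)*a/2) + C2*cos(3^(5/6)*a/2))*exp(3^(1/3)*a/2)


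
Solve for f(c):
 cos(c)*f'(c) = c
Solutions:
 f(c) = C1 + Integral(c/cos(c), c)


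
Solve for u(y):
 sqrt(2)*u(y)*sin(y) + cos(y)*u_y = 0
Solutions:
 u(y) = C1*cos(y)^(sqrt(2))


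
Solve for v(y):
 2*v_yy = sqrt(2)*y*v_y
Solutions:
 v(y) = C1 + C2*erfi(2^(1/4)*y/2)


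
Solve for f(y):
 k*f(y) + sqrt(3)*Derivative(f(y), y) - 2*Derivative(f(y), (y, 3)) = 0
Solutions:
 f(y) = C1*exp(-2^(1/3)*y*(3^(2/3)*(-3*k + sqrt(9*k^2 - 2*sqrt(3)))^(1/3) + 2^(1/3)*3^(5/6)/(-3*k + sqrt(9*k^2 - 2*sqrt(3)))^(1/3))/6) + C2*exp(2^(1/3)*y*(3^(2/3)*(-3*k + sqrt(9*k^2 - 2*sqrt(3)))^(1/3)/12 - 3^(1/6)*I*(-3*k + sqrt(9*k^2 - 2*sqrt(3)))^(1/3)/4 - 2^(1/3)*sqrt(3)/((-3^(2/3) + 3*3^(1/6)*I)*(-3*k + sqrt(9*k^2 - 2*sqrt(3)))^(1/3)))) + C3*exp(2^(1/3)*y*(3^(2/3)*(-3*k + sqrt(9*k^2 - 2*sqrt(3)))^(1/3)/12 + 3^(1/6)*I*(-3*k + sqrt(9*k^2 - 2*sqrt(3)))^(1/3)/4 + 2^(1/3)*sqrt(3)/((3^(2/3) + 3*3^(1/6)*I)*(-3*k + sqrt(9*k^2 - 2*sqrt(3)))^(1/3))))


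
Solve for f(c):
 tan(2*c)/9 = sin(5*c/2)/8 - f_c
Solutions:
 f(c) = C1 + log(cos(2*c))/18 - cos(5*c/2)/20


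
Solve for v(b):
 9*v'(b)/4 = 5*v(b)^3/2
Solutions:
 v(b) = -3*sqrt(2)*sqrt(-1/(C1 + 10*b))/2
 v(b) = 3*sqrt(2)*sqrt(-1/(C1 + 10*b))/2


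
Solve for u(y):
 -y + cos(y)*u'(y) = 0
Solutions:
 u(y) = C1 + Integral(y/cos(y), y)


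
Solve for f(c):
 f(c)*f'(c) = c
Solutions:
 f(c) = -sqrt(C1 + c^2)
 f(c) = sqrt(C1 + c^2)


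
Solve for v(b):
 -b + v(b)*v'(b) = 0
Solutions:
 v(b) = -sqrt(C1 + b^2)
 v(b) = sqrt(C1 + b^2)


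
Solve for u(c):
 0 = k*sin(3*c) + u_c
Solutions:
 u(c) = C1 + k*cos(3*c)/3


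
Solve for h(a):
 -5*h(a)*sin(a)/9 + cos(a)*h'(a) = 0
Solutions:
 h(a) = C1/cos(a)^(5/9)


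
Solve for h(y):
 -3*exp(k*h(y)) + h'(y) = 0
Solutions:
 h(y) = Piecewise((log(-1/(C1*k + 3*k*y))/k, Ne(k, 0)), (nan, True))
 h(y) = Piecewise((C1 + 3*y, Eq(k, 0)), (nan, True))


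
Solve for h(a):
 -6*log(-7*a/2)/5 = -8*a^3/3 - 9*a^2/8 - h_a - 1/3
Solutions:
 h(a) = C1 - 2*a^4/3 - 3*a^3/8 + 6*a*log(-a)/5 + a*(-23 - 18*log(2) + 18*log(7))/15


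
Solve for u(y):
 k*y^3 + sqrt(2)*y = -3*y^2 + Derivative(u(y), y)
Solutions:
 u(y) = C1 + k*y^4/4 + y^3 + sqrt(2)*y^2/2


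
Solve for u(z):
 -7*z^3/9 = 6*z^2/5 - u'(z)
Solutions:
 u(z) = C1 + 7*z^4/36 + 2*z^3/5


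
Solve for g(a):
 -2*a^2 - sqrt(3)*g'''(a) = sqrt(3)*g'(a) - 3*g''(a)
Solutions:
 g(a) = C1 - 2*sqrt(3)*a^3/9 - 2*a^2 - 8*sqrt(3)*a/3 + (C2*sin(a/2) + C3*cos(a/2))*exp(sqrt(3)*a/2)


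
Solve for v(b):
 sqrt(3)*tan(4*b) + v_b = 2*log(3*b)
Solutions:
 v(b) = C1 + 2*b*log(b) - 2*b + 2*b*log(3) + sqrt(3)*log(cos(4*b))/4


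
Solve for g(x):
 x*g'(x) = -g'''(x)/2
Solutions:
 g(x) = C1 + Integral(C2*airyai(-2^(1/3)*x) + C3*airybi(-2^(1/3)*x), x)


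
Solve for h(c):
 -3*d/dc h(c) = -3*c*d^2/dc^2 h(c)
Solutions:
 h(c) = C1 + C2*c^2


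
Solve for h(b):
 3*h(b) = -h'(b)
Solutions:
 h(b) = C1*exp(-3*b)


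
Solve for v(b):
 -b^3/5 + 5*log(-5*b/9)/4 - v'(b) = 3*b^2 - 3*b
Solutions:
 v(b) = C1 - b^4/20 - b^3 + 3*b^2/2 + 5*b*log(-b)/4 + 5*b*(-2*log(3) - 1 + log(5))/4


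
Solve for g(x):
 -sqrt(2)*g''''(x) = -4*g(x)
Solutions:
 g(x) = C1*exp(-2^(3/8)*x) + C2*exp(2^(3/8)*x) + C3*sin(2^(3/8)*x) + C4*cos(2^(3/8)*x)


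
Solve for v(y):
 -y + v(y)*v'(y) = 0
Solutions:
 v(y) = -sqrt(C1 + y^2)
 v(y) = sqrt(C1 + y^2)


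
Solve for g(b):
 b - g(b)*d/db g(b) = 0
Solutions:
 g(b) = -sqrt(C1 + b^2)
 g(b) = sqrt(C1 + b^2)


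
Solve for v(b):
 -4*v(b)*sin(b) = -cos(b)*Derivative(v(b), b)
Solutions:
 v(b) = C1/cos(b)^4


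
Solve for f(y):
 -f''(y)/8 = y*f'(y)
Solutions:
 f(y) = C1 + C2*erf(2*y)


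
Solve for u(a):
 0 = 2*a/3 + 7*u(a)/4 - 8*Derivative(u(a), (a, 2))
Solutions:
 u(a) = C1*exp(-sqrt(14)*a/8) + C2*exp(sqrt(14)*a/8) - 8*a/21


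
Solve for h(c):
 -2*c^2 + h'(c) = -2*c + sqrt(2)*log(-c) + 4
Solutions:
 h(c) = C1 + 2*c^3/3 - c^2 + sqrt(2)*c*log(-c) + c*(4 - sqrt(2))


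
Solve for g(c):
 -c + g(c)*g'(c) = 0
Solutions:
 g(c) = -sqrt(C1 + c^2)
 g(c) = sqrt(C1 + c^2)


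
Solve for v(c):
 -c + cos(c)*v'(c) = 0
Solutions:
 v(c) = C1 + Integral(c/cos(c), c)


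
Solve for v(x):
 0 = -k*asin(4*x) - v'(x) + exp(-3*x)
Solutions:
 v(x) = C1 - k*x*asin(4*x) - k*sqrt(1 - 16*x^2)/4 - exp(-3*x)/3


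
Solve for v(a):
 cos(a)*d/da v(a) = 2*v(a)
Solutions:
 v(a) = C1*(sin(a) + 1)/(sin(a) - 1)


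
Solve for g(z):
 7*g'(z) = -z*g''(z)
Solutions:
 g(z) = C1 + C2/z^6


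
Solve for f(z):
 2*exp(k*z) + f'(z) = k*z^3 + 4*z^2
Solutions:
 f(z) = C1 + k*z^4/4 + 4*z^3/3 - 2*exp(k*z)/k


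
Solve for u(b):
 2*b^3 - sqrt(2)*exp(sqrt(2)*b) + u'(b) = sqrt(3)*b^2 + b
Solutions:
 u(b) = C1 - b^4/2 + sqrt(3)*b^3/3 + b^2/2 + exp(sqrt(2)*b)


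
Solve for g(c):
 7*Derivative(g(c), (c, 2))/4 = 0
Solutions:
 g(c) = C1 + C2*c


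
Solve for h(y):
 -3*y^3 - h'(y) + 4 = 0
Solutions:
 h(y) = C1 - 3*y^4/4 + 4*y


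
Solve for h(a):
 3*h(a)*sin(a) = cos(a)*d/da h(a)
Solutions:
 h(a) = C1/cos(a)^3


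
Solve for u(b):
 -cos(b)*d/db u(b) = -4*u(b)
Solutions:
 u(b) = C1*(sin(b)^2 + 2*sin(b) + 1)/(sin(b)^2 - 2*sin(b) + 1)


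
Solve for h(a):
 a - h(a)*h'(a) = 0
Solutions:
 h(a) = -sqrt(C1 + a^2)
 h(a) = sqrt(C1 + a^2)


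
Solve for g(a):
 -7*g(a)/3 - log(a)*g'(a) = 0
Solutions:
 g(a) = C1*exp(-7*li(a)/3)


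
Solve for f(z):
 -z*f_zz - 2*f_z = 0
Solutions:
 f(z) = C1 + C2/z


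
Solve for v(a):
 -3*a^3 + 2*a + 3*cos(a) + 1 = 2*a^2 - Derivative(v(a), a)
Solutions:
 v(a) = C1 + 3*a^4/4 + 2*a^3/3 - a^2 - a - 3*sin(a)


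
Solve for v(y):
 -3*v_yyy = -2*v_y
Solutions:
 v(y) = C1 + C2*exp(-sqrt(6)*y/3) + C3*exp(sqrt(6)*y/3)


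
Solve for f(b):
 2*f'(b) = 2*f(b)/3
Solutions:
 f(b) = C1*exp(b/3)


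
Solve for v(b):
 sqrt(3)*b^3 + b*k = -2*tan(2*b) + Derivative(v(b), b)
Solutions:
 v(b) = C1 + sqrt(3)*b^4/4 + b^2*k/2 - log(cos(2*b))


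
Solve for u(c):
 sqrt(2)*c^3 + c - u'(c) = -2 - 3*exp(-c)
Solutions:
 u(c) = C1 + sqrt(2)*c^4/4 + c^2/2 + 2*c - 3*exp(-c)


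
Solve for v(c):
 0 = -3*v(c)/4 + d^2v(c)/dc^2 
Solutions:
 v(c) = C1*exp(-sqrt(3)*c/2) + C2*exp(sqrt(3)*c/2)


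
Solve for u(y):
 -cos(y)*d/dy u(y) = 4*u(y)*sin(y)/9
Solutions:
 u(y) = C1*cos(y)^(4/9)


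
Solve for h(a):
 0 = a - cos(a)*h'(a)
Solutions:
 h(a) = C1 + Integral(a/cos(a), a)


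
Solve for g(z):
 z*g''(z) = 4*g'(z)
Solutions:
 g(z) = C1 + C2*z^5


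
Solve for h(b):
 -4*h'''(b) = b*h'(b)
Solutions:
 h(b) = C1 + Integral(C2*airyai(-2^(1/3)*b/2) + C3*airybi(-2^(1/3)*b/2), b)


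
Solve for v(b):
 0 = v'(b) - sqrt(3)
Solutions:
 v(b) = C1 + sqrt(3)*b


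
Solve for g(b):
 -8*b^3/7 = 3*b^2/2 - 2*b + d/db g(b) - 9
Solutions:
 g(b) = C1 - 2*b^4/7 - b^3/2 + b^2 + 9*b


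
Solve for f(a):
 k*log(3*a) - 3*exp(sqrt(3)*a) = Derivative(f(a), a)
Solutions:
 f(a) = C1 + a*k*log(a) + a*k*(-1 + log(3)) - sqrt(3)*exp(sqrt(3)*a)


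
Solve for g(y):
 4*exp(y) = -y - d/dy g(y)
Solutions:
 g(y) = C1 - y^2/2 - 4*exp(y)


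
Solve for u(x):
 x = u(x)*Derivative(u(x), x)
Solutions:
 u(x) = -sqrt(C1 + x^2)
 u(x) = sqrt(C1 + x^2)


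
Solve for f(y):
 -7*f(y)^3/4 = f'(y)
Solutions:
 f(y) = -sqrt(2)*sqrt(-1/(C1 - 7*y))
 f(y) = sqrt(2)*sqrt(-1/(C1 - 7*y))


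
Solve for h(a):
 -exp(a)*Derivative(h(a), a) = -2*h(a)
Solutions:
 h(a) = C1*exp(-2*exp(-a))


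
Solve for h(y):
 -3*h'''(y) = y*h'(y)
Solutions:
 h(y) = C1 + Integral(C2*airyai(-3^(2/3)*y/3) + C3*airybi(-3^(2/3)*y/3), y)


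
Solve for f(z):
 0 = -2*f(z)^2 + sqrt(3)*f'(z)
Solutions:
 f(z) = -3/(C1 + 2*sqrt(3)*z)


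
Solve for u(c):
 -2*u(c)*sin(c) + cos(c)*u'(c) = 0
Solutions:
 u(c) = C1/cos(c)^2


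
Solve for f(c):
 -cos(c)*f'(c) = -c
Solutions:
 f(c) = C1 + Integral(c/cos(c), c)


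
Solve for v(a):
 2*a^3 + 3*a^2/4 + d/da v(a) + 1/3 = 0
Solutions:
 v(a) = C1 - a^4/2 - a^3/4 - a/3


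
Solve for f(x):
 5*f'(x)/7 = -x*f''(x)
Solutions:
 f(x) = C1 + C2*x^(2/7)


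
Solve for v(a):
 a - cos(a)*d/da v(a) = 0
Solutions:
 v(a) = C1 + Integral(a/cos(a), a)


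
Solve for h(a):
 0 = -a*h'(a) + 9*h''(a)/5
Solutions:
 h(a) = C1 + C2*erfi(sqrt(10)*a/6)


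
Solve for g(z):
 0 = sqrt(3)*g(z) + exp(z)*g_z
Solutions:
 g(z) = C1*exp(sqrt(3)*exp(-z))


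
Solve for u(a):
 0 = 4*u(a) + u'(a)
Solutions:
 u(a) = C1*exp(-4*a)


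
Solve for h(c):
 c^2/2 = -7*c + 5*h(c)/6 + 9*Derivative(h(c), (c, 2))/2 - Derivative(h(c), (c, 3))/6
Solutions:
 h(c) = C1*exp(c*(-2^(2/3)*(sqrt(14605) + 1463)^(1/3)/4 - 81*2^(1/3)/(2*(sqrt(14605) + 1463)^(1/3)) + 9))*sin(2^(1/3)*sqrt(3)*c*(-2^(1/3)*(sqrt(14605) + 1463)^(1/3) + 162/(sqrt(14605) + 1463)^(1/3))/4) + C2*exp(c*(-2^(2/3)*(sqrt(14605) + 1463)^(1/3)/4 - 81*2^(1/3)/(2*(sqrt(14605) + 1463)^(1/3)) + 9))*cos(2^(1/3)*sqrt(3)*c*(-2^(1/3)*(sqrt(14605) + 1463)^(1/3) + 162/(sqrt(14605) + 1463)^(1/3))/4) + C3*exp(c*(81*2^(1/3)/(sqrt(14605) + 1463)^(1/3) + 9 + 2^(2/3)*(sqrt(14605) + 1463)^(1/3)/2)) + 3*c^2/5 + 42*c/5 - 162/25


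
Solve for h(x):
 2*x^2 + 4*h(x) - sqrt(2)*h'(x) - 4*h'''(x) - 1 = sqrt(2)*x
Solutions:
 h(x) = C1*exp(3^(1/3)*x*(-(36 + sqrt(6)*sqrt(sqrt(2) + 216))^(1/3) + sqrt(2)*3^(1/3)/(36 + sqrt(6)*sqrt(sqrt(2) + 216))^(1/3))/12)*sin(3^(1/6)*x*(3*sqrt(2)/(36 + sqrt(6)*sqrt(sqrt(2) + 216))^(1/3) + 3^(2/3)*(36 + sqrt(6)*sqrt(sqrt(2) + 216))^(1/3))/12) + C2*exp(3^(1/3)*x*(-(36 + sqrt(6)*sqrt(sqrt(2) + 216))^(1/3) + sqrt(2)*3^(1/3)/(36 + sqrt(6)*sqrt(sqrt(2) + 216))^(1/3))/12)*cos(3^(1/6)*x*(3*sqrt(2)/(36 + sqrt(6)*sqrt(sqrt(2) + 216))^(1/3) + 3^(2/3)*(36 + sqrt(6)*sqrt(sqrt(2) + 216))^(1/3))/12) + C3*exp(-3^(1/3)*x*(-(36 + sqrt(6)*sqrt(sqrt(2) + 216))^(1/3) + sqrt(2)*3^(1/3)/(36 + sqrt(6)*sqrt(sqrt(2) + 216))^(1/3))/6) - x^2/2 + 1/4


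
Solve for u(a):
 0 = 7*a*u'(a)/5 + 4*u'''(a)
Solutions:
 u(a) = C1 + Integral(C2*airyai(-350^(1/3)*a/10) + C3*airybi(-350^(1/3)*a/10), a)


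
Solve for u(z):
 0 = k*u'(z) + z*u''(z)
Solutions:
 u(z) = C1 + z^(1 - re(k))*(C2*sin(log(z)*Abs(im(k))) + C3*cos(log(z)*im(k)))


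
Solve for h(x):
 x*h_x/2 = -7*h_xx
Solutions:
 h(x) = C1 + C2*erf(sqrt(7)*x/14)


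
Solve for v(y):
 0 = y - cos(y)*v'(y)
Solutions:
 v(y) = C1 + Integral(y/cos(y), y)


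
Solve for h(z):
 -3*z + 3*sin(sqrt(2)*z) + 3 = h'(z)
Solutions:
 h(z) = C1 - 3*z^2/2 + 3*z - 3*sqrt(2)*cos(sqrt(2)*z)/2


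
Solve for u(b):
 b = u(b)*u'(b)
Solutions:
 u(b) = -sqrt(C1 + b^2)
 u(b) = sqrt(C1 + b^2)


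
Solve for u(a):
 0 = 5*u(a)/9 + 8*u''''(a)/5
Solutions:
 u(a) = (C1*sin(sqrt(15)*2^(3/4)*a/12) + C2*cos(sqrt(15)*2^(3/4)*a/12))*exp(-sqrt(15)*2^(3/4)*a/12) + (C3*sin(sqrt(15)*2^(3/4)*a/12) + C4*cos(sqrt(15)*2^(3/4)*a/12))*exp(sqrt(15)*2^(3/4)*a/12)


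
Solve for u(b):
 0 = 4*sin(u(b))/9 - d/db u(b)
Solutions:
 -4*b/9 + log(cos(u(b)) - 1)/2 - log(cos(u(b)) + 1)/2 = C1


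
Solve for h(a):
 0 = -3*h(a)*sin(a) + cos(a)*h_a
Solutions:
 h(a) = C1/cos(a)^3


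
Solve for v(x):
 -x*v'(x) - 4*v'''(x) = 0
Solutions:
 v(x) = C1 + Integral(C2*airyai(-2^(1/3)*x/2) + C3*airybi(-2^(1/3)*x/2), x)


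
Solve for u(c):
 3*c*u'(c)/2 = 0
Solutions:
 u(c) = C1


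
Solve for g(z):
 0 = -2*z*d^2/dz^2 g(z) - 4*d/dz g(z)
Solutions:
 g(z) = C1 + C2/z


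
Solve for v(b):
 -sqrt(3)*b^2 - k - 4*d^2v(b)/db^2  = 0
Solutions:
 v(b) = C1 + C2*b - sqrt(3)*b^4/48 - b^2*k/8


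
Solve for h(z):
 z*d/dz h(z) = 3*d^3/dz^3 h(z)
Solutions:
 h(z) = C1 + Integral(C2*airyai(3^(2/3)*z/3) + C3*airybi(3^(2/3)*z/3), z)


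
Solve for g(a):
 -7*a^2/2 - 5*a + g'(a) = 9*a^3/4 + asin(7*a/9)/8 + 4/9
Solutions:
 g(a) = C1 + 9*a^4/16 + 7*a^3/6 + 5*a^2/2 + a*asin(7*a/9)/8 + 4*a/9 + sqrt(81 - 49*a^2)/56


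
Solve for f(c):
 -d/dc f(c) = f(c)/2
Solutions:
 f(c) = C1*exp(-c/2)


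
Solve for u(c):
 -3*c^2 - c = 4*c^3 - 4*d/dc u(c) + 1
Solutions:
 u(c) = C1 + c^4/4 + c^3/4 + c^2/8 + c/4


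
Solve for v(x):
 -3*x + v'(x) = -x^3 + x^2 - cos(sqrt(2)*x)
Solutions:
 v(x) = C1 - x^4/4 + x^3/3 + 3*x^2/2 - sqrt(2)*sin(sqrt(2)*x)/2


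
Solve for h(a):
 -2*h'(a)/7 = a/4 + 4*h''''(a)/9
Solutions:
 h(a) = C1 + C4*exp(-42^(2/3)*a/14) - 7*a^2/16 + (C2*sin(3*14^(2/3)*3^(1/6)*a/28) + C3*cos(3*14^(2/3)*3^(1/6)*a/28))*exp(42^(2/3)*a/28)


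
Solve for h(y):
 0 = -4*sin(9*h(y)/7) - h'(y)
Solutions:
 4*y + 7*log(cos(9*h(y)/7) - 1)/18 - 7*log(cos(9*h(y)/7) + 1)/18 = C1


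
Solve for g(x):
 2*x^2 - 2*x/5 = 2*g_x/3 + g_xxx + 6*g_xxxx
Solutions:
 g(x) = C1 + C2*exp(x*(-2 + (18*sqrt(326) + 325)^(-1/3) + (18*sqrt(326) + 325)^(1/3))/36)*sin(sqrt(3)*x*(-(18*sqrt(326) + 325)^(1/3) + (18*sqrt(326) + 325)^(-1/3))/36) + C3*exp(x*(-2 + (18*sqrt(326) + 325)^(-1/3) + (18*sqrt(326) + 325)^(1/3))/36)*cos(sqrt(3)*x*(-(18*sqrt(326) + 325)^(1/3) + (18*sqrt(326) + 325)^(-1/3))/36) + C4*exp(-x*((18*sqrt(326) + 325)^(-1/3) + 1 + (18*sqrt(326) + 325)^(1/3))/18) + x^3 - 3*x^2/10 - 9*x


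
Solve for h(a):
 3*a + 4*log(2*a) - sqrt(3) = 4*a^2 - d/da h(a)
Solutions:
 h(a) = C1 + 4*a^3/3 - 3*a^2/2 - 4*a*log(a) - a*log(16) + sqrt(3)*a + 4*a


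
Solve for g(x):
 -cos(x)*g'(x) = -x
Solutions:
 g(x) = C1 + Integral(x/cos(x), x)


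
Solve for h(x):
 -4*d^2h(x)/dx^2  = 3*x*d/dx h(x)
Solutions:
 h(x) = C1 + C2*erf(sqrt(6)*x/4)


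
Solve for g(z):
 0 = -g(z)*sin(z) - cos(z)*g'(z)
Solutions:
 g(z) = C1*cos(z)


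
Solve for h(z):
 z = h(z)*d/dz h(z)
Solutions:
 h(z) = -sqrt(C1 + z^2)
 h(z) = sqrt(C1 + z^2)


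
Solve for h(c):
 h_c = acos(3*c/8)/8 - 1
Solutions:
 h(c) = C1 + c*acos(3*c/8)/8 - c - sqrt(64 - 9*c^2)/24


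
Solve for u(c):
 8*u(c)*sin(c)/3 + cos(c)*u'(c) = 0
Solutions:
 u(c) = C1*cos(c)^(8/3)


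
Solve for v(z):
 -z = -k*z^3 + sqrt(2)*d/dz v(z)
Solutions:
 v(z) = C1 + sqrt(2)*k*z^4/8 - sqrt(2)*z^2/4


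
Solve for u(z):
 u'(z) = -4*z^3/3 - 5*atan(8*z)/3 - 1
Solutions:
 u(z) = C1 - z^4/3 - 5*z*atan(8*z)/3 - z + 5*log(64*z^2 + 1)/48


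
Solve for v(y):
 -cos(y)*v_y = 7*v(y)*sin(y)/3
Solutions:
 v(y) = C1*cos(y)^(7/3)


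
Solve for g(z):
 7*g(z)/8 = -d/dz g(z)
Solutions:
 g(z) = C1*exp(-7*z/8)


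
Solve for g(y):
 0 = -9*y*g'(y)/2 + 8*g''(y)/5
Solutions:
 g(y) = C1 + C2*erfi(3*sqrt(10)*y/8)


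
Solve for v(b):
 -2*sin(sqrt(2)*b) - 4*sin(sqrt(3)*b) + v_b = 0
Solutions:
 v(b) = C1 - sqrt(2)*cos(sqrt(2)*b) - 4*sqrt(3)*cos(sqrt(3)*b)/3


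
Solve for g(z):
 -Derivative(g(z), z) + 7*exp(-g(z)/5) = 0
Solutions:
 g(z) = 5*log(C1 + 7*z/5)


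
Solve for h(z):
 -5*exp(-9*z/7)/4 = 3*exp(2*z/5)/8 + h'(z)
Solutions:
 h(z) = C1 - 15*exp(2*z/5)/16 + 35*exp(-9*z/7)/36


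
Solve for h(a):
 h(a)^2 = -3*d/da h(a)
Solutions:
 h(a) = 3/(C1 + a)


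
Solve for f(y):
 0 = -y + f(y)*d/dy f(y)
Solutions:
 f(y) = -sqrt(C1 + y^2)
 f(y) = sqrt(C1 + y^2)


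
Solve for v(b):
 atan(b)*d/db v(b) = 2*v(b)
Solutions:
 v(b) = C1*exp(2*Integral(1/atan(b), b))


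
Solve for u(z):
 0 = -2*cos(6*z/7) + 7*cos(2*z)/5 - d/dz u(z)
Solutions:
 u(z) = C1 - 7*sin(6*z/7)/3 + 7*sin(2*z)/10


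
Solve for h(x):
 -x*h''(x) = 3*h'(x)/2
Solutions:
 h(x) = C1 + C2/sqrt(x)


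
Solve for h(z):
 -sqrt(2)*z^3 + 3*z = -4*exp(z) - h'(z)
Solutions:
 h(z) = C1 + sqrt(2)*z^4/4 - 3*z^2/2 - 4*exp(z)


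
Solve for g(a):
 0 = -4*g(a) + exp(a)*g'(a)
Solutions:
 g(a) = C1*exp(-4*exp(-a))


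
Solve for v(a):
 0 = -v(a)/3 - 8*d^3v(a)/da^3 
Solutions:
 v(a) = C3*exp(-3^(2/3)*a/6) + (C1*sin(3^(1/6)*a/4) + C2*cos(3^(1/6)*a/4))*exp(3^(2/3)*a/12)


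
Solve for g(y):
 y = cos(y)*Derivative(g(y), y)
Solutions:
 g(y) = C1 + Integral(y/cos(y), y)


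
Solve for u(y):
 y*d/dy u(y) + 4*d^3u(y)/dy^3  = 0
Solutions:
 u(y) = C1 + Integral(C2*airyai(-2^(1/3)*y/2) + C3*airybi(-2^(1/3)*y/2), y)


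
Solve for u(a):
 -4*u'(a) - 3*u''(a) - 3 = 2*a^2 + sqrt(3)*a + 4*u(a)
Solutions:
 u(a) = -a^2/2 - sqrt(3)*a/4 + a + (C1*sin(2*sqrt(2)*a/3) + C2*cos(2*sqrt(2)*a/3))*exp(-2*a/3) - 1 + sqrt(3)/4


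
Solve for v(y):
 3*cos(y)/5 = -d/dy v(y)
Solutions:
 v(y) = C1 - 3*sin(y)/5


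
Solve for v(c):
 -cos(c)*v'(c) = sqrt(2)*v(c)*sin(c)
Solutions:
 v(c) = C1*cos(c)^(sqrt(2))


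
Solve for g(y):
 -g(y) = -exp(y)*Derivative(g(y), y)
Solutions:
 g(y) = C1*exp(-exp(-y))


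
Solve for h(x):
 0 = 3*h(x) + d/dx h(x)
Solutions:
 h(x) = C1*exp(-3*x)


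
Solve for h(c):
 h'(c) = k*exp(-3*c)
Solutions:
 h(c) = C1 - k*exp(-3*c)/3


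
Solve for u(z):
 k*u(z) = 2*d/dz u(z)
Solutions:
 u(z) = C1*exp(k*z/2)


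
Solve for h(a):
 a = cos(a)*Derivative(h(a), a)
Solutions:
 h(a) = C1 + Integral(a/cos(a), a)


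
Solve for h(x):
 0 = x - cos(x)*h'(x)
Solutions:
 h(x) = C1 + Integral(x/cos(x), x)


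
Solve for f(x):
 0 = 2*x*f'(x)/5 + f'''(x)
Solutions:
 f(x) = C1 + Integral(C2*airyai(-2^(1/3)*5^(2/3)*x/5) + C3*airybi(-2^(1/3)*5^(2/3)*x/5), x)


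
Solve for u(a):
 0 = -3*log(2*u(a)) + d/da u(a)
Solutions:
 -Integral(1/(log(_y) + log(2)), (_y, u(a)))/3 = C1 - a


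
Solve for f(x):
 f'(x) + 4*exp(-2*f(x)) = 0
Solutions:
 f(x) = log(-sqrt(C1 - 8*x))
 f(x) = log(C1 - 8*x)/2
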